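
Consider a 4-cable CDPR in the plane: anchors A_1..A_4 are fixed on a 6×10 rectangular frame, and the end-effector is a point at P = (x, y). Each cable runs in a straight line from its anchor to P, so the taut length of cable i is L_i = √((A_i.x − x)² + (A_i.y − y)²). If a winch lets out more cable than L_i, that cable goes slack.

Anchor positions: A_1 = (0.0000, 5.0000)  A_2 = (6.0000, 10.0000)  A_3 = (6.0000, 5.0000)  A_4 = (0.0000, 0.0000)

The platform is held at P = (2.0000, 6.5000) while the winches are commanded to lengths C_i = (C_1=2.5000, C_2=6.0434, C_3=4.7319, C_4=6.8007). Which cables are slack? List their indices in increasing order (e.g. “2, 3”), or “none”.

2, 3

cable 1: L_1 = ‖A_1−P‖ = 2.5000;  C_1 = 2.5000 → taut
cable 2: L_2 = ‖A_2−P‖ = 5.3151;  C_2 = 6.0434 → slack
cable 3: L_3 = ‖A_3−P‖ = 4.2720;  C_3 = 4.7319 → slack
cable 4: L_4 = ‖A_4−P‖ = 6.8007;  C_4 = 6.8007 → taut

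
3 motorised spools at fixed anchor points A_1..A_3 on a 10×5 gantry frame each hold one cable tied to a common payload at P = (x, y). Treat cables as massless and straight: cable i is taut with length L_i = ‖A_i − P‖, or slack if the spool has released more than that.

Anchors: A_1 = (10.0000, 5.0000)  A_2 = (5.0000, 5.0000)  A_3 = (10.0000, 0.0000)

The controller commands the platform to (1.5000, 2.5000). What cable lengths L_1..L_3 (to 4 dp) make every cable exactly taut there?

L_1: Δ = A_1−P = (8.5000, 2.5000) → ‖Δ‖ = √78.5000 = 8.8600
L_2: Δ = A_2−P = (3.5000, 2.5000) → ‖Δ‖ = √18.5000 = 4.3012
L_3: Δ = A_3−P = (8.5000, -2.5000) → ‖Δ‖ = √78.5000 = 8.8600

(8.8600, 4.3012, 8.8600)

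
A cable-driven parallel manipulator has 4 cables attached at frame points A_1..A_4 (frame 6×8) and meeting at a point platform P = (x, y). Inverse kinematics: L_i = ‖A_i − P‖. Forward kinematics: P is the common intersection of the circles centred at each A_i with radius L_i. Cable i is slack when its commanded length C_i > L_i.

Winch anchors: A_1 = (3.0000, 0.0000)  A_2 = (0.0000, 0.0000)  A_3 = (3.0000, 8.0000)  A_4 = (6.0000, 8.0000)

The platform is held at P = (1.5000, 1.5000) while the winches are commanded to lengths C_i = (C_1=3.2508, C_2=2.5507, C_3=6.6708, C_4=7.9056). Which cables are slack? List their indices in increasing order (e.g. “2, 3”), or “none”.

1, 2

cable 1: L_1 = ‖A_1−P‖ = 2.1213;  C_1 = 3.2508 → slack
cable 2: L_2 = ‖A_2−P‖ = 2.1213;  C_2 = 2.5507 → slack
cable 3: L_3 = ‖A_3−P‖ = 6.6708;  C_3 = 6.6708 → taut
cable 4: L_4 = ‖A_4−P‖ = 7.9057;  C_4 = 7.9056 → taut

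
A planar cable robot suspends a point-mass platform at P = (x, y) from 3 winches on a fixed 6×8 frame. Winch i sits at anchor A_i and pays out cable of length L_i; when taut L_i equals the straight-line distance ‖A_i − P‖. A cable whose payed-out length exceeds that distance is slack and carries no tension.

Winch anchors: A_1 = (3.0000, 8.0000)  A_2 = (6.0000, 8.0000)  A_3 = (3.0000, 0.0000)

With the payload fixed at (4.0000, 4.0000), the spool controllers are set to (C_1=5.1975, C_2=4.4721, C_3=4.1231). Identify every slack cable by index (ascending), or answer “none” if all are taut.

cable 1: L_1 = ‖A_1−P‖ = 4.1231;  C_1 = 5.1975 → slack
cable 2: L_2 = ‖A_2−P‖ = 4.4721;  C_2 = 4.4721 → taut
cable 3: L_3 = ‖A_3−P‖ = 4.1231;  C_3 = 4.1231 → taut

1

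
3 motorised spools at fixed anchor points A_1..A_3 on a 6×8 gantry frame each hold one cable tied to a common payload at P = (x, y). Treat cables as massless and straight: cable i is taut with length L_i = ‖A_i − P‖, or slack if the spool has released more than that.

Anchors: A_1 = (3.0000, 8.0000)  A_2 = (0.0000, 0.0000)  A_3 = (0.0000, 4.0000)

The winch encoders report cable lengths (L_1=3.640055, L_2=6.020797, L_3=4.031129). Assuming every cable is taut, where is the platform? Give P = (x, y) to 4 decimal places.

(4.0000, 4.5000)

circle eqns → linear via eq_j − eq_1; set c_j = A_j·A_j − L_j²
c_1 = 9.0000+64.0000−13.2500 = 59.7500
6.0000·x + 16.0000·y = c_1−c_2 = 96.0000
6.0000·x + 8.0000·y = c_1−c_3 = 60.0000
solve first two rows → x=4.0000, y=4.5000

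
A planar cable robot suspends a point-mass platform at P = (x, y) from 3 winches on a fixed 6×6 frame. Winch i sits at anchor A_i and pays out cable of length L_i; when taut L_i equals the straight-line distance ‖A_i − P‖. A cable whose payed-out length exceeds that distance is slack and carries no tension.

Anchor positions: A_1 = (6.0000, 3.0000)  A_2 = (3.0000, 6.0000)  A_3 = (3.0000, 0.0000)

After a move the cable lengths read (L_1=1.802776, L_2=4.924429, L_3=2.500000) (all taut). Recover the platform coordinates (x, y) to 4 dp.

expand ‖A_i−P‖²=L_i² and subtract eq 1 (c_i ≔ ‖A_i‖²−L_i²)
c_1 = 36.0000+9.0000−3.2500 = 41.7500
eq1−eq2 → [6.0000  -6.0000]·P = 21.0000
eq1−eq3 → [6.0000  6.0000]·P = 39.0000
2×2 solve → P = (5.0000, 1.5000)

(5.0000, 1.5000)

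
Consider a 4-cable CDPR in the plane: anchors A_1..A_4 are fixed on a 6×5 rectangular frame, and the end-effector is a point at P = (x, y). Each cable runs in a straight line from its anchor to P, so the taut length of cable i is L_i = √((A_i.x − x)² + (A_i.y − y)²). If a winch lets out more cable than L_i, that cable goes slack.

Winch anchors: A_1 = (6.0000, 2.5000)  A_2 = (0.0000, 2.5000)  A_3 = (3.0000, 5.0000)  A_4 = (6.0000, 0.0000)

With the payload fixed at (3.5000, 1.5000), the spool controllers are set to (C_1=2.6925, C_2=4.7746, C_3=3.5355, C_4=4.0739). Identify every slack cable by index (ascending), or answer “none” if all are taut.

cable 1: √((2.5000)²+(1.0000)²)=2.6926, C_1=2.6925: taut
cable 2: √((-3.5000)²+(1.0000)²)=3.6401, C_2=4.7746: slack
cable 3: √((-0.5000)²+(3.5000)²)=3.5355, C_3=3.5355: taut
cable 4: √((2.5000)²+(-1.5000)²)=2.9155, C_4=4.0739: slack

2, 4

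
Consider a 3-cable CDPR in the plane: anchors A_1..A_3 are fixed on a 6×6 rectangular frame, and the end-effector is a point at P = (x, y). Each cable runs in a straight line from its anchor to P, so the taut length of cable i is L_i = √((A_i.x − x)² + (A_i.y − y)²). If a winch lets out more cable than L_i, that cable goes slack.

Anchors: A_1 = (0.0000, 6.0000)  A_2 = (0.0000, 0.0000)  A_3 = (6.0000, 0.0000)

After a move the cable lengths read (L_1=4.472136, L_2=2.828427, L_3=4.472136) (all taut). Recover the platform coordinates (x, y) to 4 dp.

(2.0000, 2.0000)

circle eqns → linear via eq_j − eq_1; set k_j = A_j·A_j − L_j²
k_1 = 0.0000+36.0000−20.0000 = 16.0000
0.0000·x + 12.0000·y = k_1−k_2 = 24.0000
-12.0000·x + 12.0000·y = k_1−k_3 = 0.0000
solve first two rows → x=2.0000, y=2.0000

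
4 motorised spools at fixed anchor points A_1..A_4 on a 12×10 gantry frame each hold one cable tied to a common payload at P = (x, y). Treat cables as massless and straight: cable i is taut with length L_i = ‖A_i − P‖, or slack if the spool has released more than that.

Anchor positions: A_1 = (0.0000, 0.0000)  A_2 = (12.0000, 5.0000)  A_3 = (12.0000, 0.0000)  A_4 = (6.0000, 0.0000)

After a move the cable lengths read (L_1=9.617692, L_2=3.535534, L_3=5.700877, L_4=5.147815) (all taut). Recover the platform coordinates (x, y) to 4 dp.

(8.5000, 4.5000)

circle eqns → linear via eq_j − eq_1; set c_j = A_j·A_j − L_j²
c_1 = 0.0000+0.0000−92.5000 = -92.5000
-24.0000·x − 10.0000·y = c_1−c_2 = -249.0000
-24.0000·x + 0.0000·y = c_1−c_3 = -204.0000
-12.0000·x + 0.0000·y = c_1−c_4 = -102.0000
solve first two rows → x=8.5000, y=4.5000
check cable 4: ‖A_4−P‖² = 26.5000 ≈ L_4² = 26.5000 ✓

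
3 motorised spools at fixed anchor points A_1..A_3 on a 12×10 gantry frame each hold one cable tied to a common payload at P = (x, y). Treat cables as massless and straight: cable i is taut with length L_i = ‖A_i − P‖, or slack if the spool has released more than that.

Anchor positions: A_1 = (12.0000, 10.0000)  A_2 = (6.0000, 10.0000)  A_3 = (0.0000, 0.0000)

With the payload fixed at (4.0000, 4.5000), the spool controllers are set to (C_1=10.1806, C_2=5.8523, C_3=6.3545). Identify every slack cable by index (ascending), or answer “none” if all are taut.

cable 1: √((8.0000)²+(5.5000)²)=9.7082, C_1=10.1806: slack
cable 2: √((2.0000)²+(5.5000)²)=5.8523, C_2=5.8523: taut
cable 3: √((-4.0000)²+(-4.5000)²)=6.0208, C_3=6.3545: slack

1, 3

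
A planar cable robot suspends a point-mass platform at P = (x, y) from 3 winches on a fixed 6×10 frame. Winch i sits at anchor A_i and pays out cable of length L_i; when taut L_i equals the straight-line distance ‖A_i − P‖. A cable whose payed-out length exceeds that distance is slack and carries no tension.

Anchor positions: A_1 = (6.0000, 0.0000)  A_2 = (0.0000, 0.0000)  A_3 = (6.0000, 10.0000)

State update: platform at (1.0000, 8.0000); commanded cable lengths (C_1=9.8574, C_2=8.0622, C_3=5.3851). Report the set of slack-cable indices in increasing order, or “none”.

1

cable 1: √((5.0000)²+(-8.0000)²)=9.4340, C_1=9.8574: slack
cable 2: √((-1.0000)²+(-8.0000)²)=8.0623, C_2=8.0622: taut
cable 3: √((5.0000)²+(2.0000)²)=5.3852, C_3=5.3851: taut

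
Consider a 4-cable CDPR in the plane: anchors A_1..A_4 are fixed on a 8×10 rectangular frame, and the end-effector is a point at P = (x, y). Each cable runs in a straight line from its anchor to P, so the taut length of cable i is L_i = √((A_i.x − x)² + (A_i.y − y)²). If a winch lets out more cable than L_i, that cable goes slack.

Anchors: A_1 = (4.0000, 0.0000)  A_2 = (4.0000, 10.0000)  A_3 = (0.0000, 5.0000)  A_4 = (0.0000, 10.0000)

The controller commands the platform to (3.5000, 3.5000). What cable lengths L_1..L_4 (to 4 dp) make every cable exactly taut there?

(3.5355, 6.5192, 3.8079, 7.3824)

L_1 = √((4.0000−3.5000)² + (0.0000−3.5000)²) = 3.5355
L_2 = √((4.0000−3.5000)² + (10.0000−3.5000)²) = 6.5192
L_3 = √((0.0000−3.5000)² + (5.0000−3.5000)²) = 3.8079
L_4 = √((0.0000−3.5000)² + (10.0000−3.5000)²) = 7.3824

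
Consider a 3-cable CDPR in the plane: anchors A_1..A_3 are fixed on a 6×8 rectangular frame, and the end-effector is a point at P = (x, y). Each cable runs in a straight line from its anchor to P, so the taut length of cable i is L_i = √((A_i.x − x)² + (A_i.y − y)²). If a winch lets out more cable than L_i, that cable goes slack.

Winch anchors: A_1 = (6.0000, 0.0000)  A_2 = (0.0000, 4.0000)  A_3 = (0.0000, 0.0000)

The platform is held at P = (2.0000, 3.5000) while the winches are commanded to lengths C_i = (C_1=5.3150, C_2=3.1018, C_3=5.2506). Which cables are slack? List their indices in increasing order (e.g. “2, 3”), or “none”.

2, 3

cable 1: L_1 = ‖A_1−P‖ = 5.3151;  C_1 = 5.3150 → taut
cable 2: L_2 = ‖A_2−P‖ = 2.0616;  C_2 = 3.1018 → slack
cable 3: L_3 = ‖A_3−P‖ = 4.0311;  C_3 = 5.2506 → slack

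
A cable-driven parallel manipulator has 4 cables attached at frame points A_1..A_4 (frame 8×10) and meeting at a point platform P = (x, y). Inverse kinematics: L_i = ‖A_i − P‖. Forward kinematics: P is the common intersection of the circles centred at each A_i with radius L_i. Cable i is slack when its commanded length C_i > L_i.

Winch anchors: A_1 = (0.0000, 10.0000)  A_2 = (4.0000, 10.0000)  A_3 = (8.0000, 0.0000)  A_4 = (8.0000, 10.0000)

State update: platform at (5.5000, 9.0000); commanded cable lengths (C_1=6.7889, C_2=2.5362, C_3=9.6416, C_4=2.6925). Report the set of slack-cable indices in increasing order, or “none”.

1, 2, 3

cable 1: √((-5.5000)²+(1.0000)²)=5.5902, C_1=6.7889: slack
cable 2: √((-1.5000)²+(1.0000)²)=1.8028, C_2=2.5362: slack
cable 3: √((2.5000)²+(-9.0000)²)=9.3408, C_3=9.6416: slack
cable 4: √((2.5000)²+(1.0000)²)=2.6926, C_4=2.6925: taut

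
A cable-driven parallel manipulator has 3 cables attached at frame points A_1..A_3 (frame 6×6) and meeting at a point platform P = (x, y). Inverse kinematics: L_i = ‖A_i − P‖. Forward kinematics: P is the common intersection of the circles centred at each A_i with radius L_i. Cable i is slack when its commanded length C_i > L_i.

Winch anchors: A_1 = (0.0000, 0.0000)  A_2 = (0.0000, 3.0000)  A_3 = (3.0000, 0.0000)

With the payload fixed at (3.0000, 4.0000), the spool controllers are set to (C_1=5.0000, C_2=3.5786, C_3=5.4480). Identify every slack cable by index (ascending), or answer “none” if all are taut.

i=1: geometric 5.0000 vs commanded 5.0000 ⇒ taut
i=2: geometric 3.1623 vs commanded 3.5786 ⇒ slack
i=3: geometric 4.0000 vs commanded 5.4480 ⇒ slack

2, 3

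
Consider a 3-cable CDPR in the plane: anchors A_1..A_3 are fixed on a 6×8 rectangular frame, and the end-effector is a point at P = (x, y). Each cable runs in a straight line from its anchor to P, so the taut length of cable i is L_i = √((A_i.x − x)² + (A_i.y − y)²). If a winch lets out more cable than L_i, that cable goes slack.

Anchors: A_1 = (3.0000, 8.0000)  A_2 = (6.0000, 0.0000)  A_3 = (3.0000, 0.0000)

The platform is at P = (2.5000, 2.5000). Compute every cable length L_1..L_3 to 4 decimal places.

(5.5227, 4.3012, 2.5495)

L_1: Δ = A_1−P = (0.5000, 5.5000) → ‖Δ‖ = √30.5000 = 5.5227
L_2: Δ = A_2−P = (3.5000, -2.5000) → ‖Δ‖ = √18.5000 = 4.3012
L_3: Δ = A_3−P = (0.5000, -2.5000) → ‖Δ‖ = √6.5000 = 2.5495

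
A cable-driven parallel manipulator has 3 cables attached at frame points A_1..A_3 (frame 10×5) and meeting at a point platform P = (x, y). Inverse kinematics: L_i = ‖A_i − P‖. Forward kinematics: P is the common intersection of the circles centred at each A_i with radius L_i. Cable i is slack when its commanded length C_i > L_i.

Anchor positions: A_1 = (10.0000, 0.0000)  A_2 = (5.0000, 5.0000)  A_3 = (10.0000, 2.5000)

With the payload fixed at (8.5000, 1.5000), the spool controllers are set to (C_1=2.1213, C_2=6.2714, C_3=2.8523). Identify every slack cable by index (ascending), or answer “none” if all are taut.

cable 1: √((1.5000)²+(-1.5000)²)=2.1213, C_1=2.1213: taut
cable 2: √((-3.5000)²+(3.5000)²)=4.9497, C_2=6.2714: slack
cable 3: √((1.5000)²+(1.0000)²)=1.8028, C_3=2.8523: slack

2, 3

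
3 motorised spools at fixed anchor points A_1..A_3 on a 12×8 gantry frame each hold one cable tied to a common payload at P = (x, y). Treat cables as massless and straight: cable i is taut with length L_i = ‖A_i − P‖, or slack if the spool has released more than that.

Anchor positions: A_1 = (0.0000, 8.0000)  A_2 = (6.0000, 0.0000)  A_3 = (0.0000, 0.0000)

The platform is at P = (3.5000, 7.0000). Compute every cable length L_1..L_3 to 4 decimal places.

(3.6401, 7.4330, 7.8262)

cable 1: Δx=-3.5000, Δy=1.0000; L_1 = √(Δx²+Δy²) = 3.6401
cable 2: Δx=2.5000, Δy=-7.0000; L_2 = √(Δx²+Δy²) = 7.4330
cable 3: Δx=-3.5000, Δy=-7.0000; L_3 = √(Δx²+Δy²) = 7.8262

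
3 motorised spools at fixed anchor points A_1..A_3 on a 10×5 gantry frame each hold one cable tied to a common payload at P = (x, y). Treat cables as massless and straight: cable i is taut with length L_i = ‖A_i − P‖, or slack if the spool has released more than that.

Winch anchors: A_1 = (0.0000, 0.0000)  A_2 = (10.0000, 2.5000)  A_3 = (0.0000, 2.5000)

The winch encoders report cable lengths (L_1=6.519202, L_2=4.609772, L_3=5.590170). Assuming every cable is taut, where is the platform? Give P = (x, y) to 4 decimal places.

expand ‖A_i−P‖²=L_i² and subtract eq 1 (q_i ≔ ‖A_i‖²−L_i²)
q_1 = 0.0000+0.0000−42.5000 = -42.5000
eq1−eq2 → [-20.0000  -5.0000]·P = -127.5000
eq1−eq3 → [0.0000  -5.0000]·P = -17.5000
2×2 solve → P = (5.5000, 3.5000)

(5.5000, 3.5000)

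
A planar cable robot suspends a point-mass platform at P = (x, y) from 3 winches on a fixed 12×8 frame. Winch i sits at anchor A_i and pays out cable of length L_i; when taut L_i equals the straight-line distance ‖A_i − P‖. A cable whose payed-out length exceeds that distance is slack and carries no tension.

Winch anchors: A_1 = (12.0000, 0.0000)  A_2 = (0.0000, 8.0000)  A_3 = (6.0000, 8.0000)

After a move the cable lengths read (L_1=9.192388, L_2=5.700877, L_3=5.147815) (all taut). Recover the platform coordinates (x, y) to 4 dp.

expand ‖A_i−P‖²=L_i² and subtract eq 1 (c_i ≔ ‖A_i‖²−L_i²)
c_1 = 144.0000+0.0000−84.5000 = 59.5000
eq1−eq2 → [24.0000  -16.0000]·P = 28.0000
eq1−eq3 → [12.0000  -16.0000]·P = -14.0000
2×2 solve → P = (3.5000, 3.5000)

(3.5000, 3.5000)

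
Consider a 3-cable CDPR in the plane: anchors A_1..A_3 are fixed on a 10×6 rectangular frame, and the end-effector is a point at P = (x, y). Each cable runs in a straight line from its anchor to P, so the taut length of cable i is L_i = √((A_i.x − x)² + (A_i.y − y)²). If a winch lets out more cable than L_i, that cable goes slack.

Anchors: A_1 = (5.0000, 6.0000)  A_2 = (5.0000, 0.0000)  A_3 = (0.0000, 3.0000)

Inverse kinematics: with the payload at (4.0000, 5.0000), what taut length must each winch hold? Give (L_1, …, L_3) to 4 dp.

L_1: Δ = A_1−P = (1.0000, 1.0000) → ‖Δ‖ = √2.0000 = 1.4142
L_2: Δ = A_2−P = (1.0000, -5.0000) → ‖Δ‖ = √26.0000 = 5.0990
L_3: Δ = A_3−P = (-4.0000, -2.0000) → ‖Δ‖ = √20.0000 = 4.4721

(1.4142, 5.0990, 4.4721)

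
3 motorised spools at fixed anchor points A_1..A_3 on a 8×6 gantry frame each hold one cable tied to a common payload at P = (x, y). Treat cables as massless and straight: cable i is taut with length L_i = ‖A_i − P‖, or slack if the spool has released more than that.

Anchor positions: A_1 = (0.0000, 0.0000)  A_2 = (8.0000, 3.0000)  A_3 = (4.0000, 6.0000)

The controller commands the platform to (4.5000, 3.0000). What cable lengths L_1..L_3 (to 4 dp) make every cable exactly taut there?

(5.4083, 3.5000, 3.0414)

L_1: Δ = A_1−P = (-4.5000, -3.0000) → ‖Δ‖ = √29.2500 = 5.4083
L_2: Δ = A_2−P = (3.5000, 0.0000) → ‖Δ‖ = √12.2500 = 3.5000
L_3: Δ = A_3−P = (-0.5000, 3.0000) → ‖Δ‖ = √9.2500 = 3.0414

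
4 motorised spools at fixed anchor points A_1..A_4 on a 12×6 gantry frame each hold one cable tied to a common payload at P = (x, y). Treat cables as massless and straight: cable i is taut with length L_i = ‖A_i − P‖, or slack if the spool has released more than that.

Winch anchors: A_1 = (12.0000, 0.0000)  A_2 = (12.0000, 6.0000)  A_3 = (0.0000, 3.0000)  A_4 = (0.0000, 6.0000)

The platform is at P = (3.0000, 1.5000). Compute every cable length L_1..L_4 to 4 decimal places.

cable 1: Δx=9.0000, Δy=-1.5000; L_1 = √(Δx²+Δy²) = 9.1241
cable 2: Δx=9.0000, Δy=4.5000; L_2 = √(Δx²+Δy²) = 10.0623
cable 3: Δx=-3.0000, Δy=1.5000; L_3 = √(Δx²+Δy²) = 3.3541
cable 4: Δx=-3.0000, Δy=4.5000; L_4 = √(Δx²+Δy²) = 5.4083

(9.1241, 10.0623, 3.3541, 5.4083)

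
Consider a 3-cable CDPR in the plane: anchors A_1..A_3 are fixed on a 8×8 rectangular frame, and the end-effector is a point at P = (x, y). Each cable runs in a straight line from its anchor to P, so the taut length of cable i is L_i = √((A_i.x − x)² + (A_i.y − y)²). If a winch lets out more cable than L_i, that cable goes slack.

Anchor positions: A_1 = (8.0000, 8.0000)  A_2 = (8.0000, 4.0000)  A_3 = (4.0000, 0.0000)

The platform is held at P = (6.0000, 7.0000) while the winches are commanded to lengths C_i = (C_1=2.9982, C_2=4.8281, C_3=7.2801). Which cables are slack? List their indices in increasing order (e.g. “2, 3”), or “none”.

1, 2

cable 1: L_1 = ‖A_1−P‖ = 2.2361;  C_1 = 2.9982 → slack
cable 2: L_2 = ‖A_2−P‖ = 3.6056;  C_2 = 4.8281 → slack
cable 3: L_3 = ‖A_3−P‖ = 7.2801;  C_3 = 7.2801 → taut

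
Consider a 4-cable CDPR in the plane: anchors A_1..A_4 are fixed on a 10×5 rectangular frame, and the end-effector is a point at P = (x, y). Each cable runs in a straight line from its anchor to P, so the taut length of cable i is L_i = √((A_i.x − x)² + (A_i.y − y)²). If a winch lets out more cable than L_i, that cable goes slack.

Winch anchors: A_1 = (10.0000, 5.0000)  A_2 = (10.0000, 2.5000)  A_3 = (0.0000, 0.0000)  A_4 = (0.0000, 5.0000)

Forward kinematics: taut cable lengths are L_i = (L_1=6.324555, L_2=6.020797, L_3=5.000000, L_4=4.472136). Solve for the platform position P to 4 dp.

circle eqns → linear via eq_j − eq_1; set c_j = A_j·A_j − L_j²
c_1 = 100.0000+25.0000−40.0000 = 85.0000
0.0000·x + 5.0000·y = c_1−c_2 = 15.0000
20.0000·x + 10.0000·y = c_1−c_3 = 110.0000
20.0000·x + 0.0000·y = c_1−c_4 = 80.0000
solve first two rows → x=4.0000, y=3.0000
check cable 4: ‖A_4−P‖² = 20.0000 ≈ L_4² = 20.0000 ✓

(4.0000, 3.0000)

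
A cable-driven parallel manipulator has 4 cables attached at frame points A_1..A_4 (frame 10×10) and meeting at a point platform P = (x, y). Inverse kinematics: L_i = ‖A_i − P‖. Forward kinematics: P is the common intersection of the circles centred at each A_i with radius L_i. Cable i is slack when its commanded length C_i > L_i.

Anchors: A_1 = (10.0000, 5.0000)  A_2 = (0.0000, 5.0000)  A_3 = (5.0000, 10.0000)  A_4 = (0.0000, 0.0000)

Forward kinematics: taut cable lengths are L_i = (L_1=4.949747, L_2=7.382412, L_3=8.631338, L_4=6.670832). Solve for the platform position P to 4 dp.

(6.5000, 1.5000)

each cable: (A_i−P)·(A_i−P) = L_i²; let k_i = ‖A_i‖²−L_i²
k_1 = 100.0000+25.0000−24.5000 = 100.5000
row 1: 20.0000x + 0.0000y = 130.0000  (k_2=-29.5000)
row 2: 10.0000x − 10.0000y = 50.0000  (k_3=50.5000)
row 3: 20.0000x + 10.0000y = 145.0000  (k_4=-44.5000)
Cramer on rows 1–2 → x = 6.5000, y = 1.5000
check cable 4: ‖A_4−P‖² = 44.5000 ≈ L_4² = 44.5000 ✓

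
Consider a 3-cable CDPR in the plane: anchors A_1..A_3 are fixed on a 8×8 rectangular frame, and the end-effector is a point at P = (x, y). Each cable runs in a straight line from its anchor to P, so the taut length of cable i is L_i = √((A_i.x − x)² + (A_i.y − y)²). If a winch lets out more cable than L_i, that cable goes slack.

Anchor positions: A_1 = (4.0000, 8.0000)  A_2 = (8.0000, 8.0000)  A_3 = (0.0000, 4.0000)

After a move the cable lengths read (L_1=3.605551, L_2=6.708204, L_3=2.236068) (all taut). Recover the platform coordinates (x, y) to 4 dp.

circle eqns → linear via eq_j − eq_1; set c_j = A_j·A_j − L_j²
c_1 = 16.0000+64.0000−13.0000 = 67.0000
-8.0000·x + 0.0000·y = c_1−c_2 = -16.0000
8.0000·x + 8.0000·y = c_1−c_3 = 56.0000
solve first two rows → x=2.0000, y=5.0000

(2.0000, 5.0000)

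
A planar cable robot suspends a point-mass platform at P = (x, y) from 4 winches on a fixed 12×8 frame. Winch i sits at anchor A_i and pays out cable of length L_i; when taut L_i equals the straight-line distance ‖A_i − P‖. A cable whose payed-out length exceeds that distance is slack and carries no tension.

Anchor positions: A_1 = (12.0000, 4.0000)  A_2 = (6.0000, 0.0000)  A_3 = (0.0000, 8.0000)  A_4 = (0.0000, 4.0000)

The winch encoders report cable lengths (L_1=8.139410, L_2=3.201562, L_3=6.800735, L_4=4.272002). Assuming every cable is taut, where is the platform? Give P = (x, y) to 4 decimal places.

(4.0000, 2.5000)

circle eqns → linear via eq_j − eq_1; set c_j = A_j·A_j − L_j²
c_1 = 144.0000+16.0000−66.2500 = 93.7500
12.0000·x + 8.0000·y = c_1−c_2 = 68.0000
24.0000·x − 8.0000·y = c_1−c_3 = 76.0000
24.0000·x + 0.0000·y = c_1−c_4 = 96.0000
solve first two rows → x=4.0000, y=2.5000
check cable 4: ‖A_4−P‖² = 18.2500 ≈ L_4² = 18.2500 ✓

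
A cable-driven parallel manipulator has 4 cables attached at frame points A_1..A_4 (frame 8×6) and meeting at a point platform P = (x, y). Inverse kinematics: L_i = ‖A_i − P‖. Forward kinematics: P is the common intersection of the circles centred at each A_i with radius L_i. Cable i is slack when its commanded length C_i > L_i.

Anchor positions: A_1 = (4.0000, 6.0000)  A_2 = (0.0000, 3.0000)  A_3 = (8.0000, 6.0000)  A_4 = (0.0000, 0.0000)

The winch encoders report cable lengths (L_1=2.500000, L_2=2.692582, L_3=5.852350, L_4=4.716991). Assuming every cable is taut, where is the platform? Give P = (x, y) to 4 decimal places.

(2.5000, 4.0000)

expand ‖A_i−P‖²=L_i² and subtract eq 1 (c_i ≔ ‖A_i‖²−L_i²)
c_1 = 16.0000+36.0000−6.2500 = 45.7500
eq1−eq2 → [8.0000  6.0000]·P = 44.0000
eq1−eq3 → [-8.0000  0.0000]·P = -20.0000
eq1−eq4 → [8.0000  12.0000]·P = 68.0000
2×2 solve → P = (2.5000, 4.0000)
check cable 4: ‖A_4−P‖² = 22.2500 ≈ L_4² = 22.2500 ✓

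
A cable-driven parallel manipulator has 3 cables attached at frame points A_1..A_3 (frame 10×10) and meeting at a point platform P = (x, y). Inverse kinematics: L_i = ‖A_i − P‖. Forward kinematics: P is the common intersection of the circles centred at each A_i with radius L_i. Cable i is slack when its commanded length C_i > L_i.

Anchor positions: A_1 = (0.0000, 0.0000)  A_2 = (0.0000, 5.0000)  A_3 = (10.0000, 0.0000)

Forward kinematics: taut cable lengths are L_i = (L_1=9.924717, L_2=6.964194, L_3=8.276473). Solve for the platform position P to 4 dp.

(6.5000, 7.5000)

circle eqns → linear via eq_j − eq_1; set k_j = A_j·A_j − L_j²
k_1 = 0.0000+0.0000−98.5000 = -98.5000
0.0000·x − 10.0000·y = k_1−k_2 = -75.0000
-20.0000·x + 0.0000·y = k_1−k_3 = -130.0000
solve first two rows → x=6.5000, y=7.5000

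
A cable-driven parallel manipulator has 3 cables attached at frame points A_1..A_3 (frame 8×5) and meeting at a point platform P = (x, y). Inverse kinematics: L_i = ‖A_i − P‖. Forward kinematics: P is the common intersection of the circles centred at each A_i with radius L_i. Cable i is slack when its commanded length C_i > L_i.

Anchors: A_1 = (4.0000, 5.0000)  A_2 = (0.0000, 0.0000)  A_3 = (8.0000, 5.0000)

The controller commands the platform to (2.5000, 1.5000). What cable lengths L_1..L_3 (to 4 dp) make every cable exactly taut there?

(3.8079, 2.9155, 6.5192)

L_1 = √((4.0000−2.5000)² + (5.0000−1.5000)²) = 3.8079
L_2 = √((0.0000−2.5000)² + (0.0000−1.5000)²) = 2.9155
L_3 = √((8.0000−2.5000)² + (5.0000−1.5000)²) = 6.5192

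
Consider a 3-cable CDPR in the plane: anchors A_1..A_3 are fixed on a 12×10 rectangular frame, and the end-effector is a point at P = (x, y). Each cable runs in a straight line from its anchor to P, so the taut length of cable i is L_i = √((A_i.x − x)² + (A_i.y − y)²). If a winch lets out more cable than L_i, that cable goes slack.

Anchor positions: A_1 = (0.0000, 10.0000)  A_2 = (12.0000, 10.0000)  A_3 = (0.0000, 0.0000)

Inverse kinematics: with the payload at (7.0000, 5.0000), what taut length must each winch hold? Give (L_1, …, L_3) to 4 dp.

(8.6023, 7.0711, 8.6023)

L_1 = √((0.0000−7.0000)² + (10.0000−5.0000)²) = 8.6023
L_2 = √((12.0000−7.0000)² + (10.0000−5.0000)²) = 7.0711
L_3 = √((0.0000−7.0000)² + (0.0000−5.0000)²) = 8.6023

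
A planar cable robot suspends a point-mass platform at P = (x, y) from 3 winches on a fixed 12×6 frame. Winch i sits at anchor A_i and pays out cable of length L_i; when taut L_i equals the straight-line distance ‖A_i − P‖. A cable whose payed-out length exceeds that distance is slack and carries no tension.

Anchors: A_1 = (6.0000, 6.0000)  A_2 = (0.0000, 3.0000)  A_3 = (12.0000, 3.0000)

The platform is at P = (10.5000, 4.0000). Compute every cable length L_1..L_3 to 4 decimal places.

(4.9244, 10.5475, 1.8028)

L_1 = √((6.0000−10.5000)² + (6.0000−4.0000)²) = 4.9244
L_2 = √((0.0000−10.5000)² + (3.0000−4.0000)²) = 10.5475
L_3 = √((12.0000−10.5000)² + (3.0000−4.0000)²) = 1.8028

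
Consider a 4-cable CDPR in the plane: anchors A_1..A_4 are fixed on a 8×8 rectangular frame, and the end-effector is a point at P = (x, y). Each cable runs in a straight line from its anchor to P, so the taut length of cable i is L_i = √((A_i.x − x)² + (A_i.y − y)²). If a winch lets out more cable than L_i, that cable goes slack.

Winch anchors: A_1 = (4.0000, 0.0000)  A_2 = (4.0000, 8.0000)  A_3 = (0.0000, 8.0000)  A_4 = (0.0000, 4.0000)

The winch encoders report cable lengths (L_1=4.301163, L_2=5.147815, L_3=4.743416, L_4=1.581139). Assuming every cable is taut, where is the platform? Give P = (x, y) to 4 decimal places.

circle eqns → linear via eq_j − eq_1; set k_j = A_j·A_j − L_j²
k_1 = 16.0000+0.0000−18.5000 = -2.5000
0.0000·x − 16.0000·y = k_1−k_2 = -56.0000
8.0000·x − 16.0000·y = k_1−k_3 = -44.0000
8.0000·x − 8.0000·y = k_1−k_4 = -16.0000
solve first two rows → x=1.5000, y=3.5000
check cable 4: ‖A_4−P‖² = 2.5000 ≈ L_4² = 2.5000 ✓

(1.5000, 3.5000)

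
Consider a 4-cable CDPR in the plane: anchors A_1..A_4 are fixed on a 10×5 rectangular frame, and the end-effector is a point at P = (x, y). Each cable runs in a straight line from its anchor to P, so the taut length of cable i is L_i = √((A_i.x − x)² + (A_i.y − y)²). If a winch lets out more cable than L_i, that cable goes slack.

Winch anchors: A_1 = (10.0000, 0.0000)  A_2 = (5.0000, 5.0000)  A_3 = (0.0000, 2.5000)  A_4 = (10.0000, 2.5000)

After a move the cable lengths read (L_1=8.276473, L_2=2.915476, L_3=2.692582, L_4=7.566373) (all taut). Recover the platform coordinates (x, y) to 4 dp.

each cable: (A_i−P)·(A_i−P) = L_i²; let k_i = ‖A_i‖²−L_i²
k_1 = 100.0000+0.0000−68.5000 = 31.5000
row 1: 10.0000x − 10.0000y = -10.0000  (k_2=41.5000)
row 2: 20.0000x − 5.0000y = 32.5000  (k_3=-1.0000)
row 3: 0.0000x − 5.0000y = -17.5000  (k_4=49.0000)
Cramer on rows 1–2 → x = 2.5000, y = 3.5000
check cable 4: ‖A_4−P‖² = 57.2500 ≈ L_4² = 57.2500 ✓

(2.5000, 3.5000)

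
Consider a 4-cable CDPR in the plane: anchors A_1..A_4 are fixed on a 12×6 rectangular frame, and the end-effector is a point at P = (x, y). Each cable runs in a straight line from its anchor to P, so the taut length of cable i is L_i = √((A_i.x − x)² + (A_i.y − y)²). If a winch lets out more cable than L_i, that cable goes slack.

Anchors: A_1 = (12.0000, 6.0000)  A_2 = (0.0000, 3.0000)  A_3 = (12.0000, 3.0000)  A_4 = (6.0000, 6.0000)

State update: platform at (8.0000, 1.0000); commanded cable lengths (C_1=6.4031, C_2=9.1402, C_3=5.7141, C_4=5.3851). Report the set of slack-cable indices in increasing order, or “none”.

2, 3

cable 1: √((4.0000)²+(5.0000)²)=6.4031, C_1=6.4031: taut
cable 2: √((-8.0000)²+(2.0000)²)=8.2462, C_2=9.1402: slack
cable 3: √((4.0000)²+(2.0000)²)=4.4721, C_3=5.7141: slack
cable 4: √((-2.0000)²+(5.0000)²)=5.3852, C_4=5.3851: taut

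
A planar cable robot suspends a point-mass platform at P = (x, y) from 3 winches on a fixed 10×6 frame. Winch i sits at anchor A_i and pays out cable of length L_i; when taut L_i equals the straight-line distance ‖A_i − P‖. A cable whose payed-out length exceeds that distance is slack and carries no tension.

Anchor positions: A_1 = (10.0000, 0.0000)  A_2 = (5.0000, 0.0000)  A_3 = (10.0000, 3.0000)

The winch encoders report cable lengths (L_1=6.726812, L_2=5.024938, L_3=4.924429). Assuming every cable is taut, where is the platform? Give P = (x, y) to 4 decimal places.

(5.5000, 5.0000)

circle eqns → linear via eq_j − eq_1; set k_j = A_j·A_j − L_j²
k_1 = 100.0000+0.0000−45.2500 = 54.7500
10.0000·x + 0.0000·y = k_1−k_2 = 55.0000
0.0000·x − 6.0000·y = k_1−k_3 = -30.0000
solve first two rows → x=5.5000, y=5.0000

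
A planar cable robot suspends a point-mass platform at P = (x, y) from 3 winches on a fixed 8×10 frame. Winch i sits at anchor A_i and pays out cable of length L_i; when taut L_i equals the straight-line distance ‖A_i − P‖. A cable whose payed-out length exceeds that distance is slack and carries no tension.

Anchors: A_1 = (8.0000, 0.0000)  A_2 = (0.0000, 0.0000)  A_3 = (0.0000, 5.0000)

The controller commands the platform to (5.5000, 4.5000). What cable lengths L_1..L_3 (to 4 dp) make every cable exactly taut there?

L_1 = √((8.0000−5.5000)² + (0.0000−4.5000)²) = 5.1478
L_2 = √((0.0000−5.5000)² + (0.0000−4.5000)²) = 7.1063
L_3 = √((0.0000−5.5000)² + (5.0000−4.5000)²) = 5.5227

(5.1478, 7.1063, 5.5227)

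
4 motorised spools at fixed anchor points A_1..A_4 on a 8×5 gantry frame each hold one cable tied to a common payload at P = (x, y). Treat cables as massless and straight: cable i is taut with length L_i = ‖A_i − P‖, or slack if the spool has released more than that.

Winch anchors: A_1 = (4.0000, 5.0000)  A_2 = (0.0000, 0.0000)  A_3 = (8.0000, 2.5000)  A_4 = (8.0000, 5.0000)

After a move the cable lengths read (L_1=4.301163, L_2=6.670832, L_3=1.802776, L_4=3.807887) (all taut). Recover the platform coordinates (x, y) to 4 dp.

(6.5000, 1.5000)

circle eqns → linear via eq_j − eq_1; set q_j = A_j·A_j − L_j²
q_1 = 16.0000+25.0000−18.5000 = 22.5000
8.0000·x + 10.0000·y = q_1−q_2 = 67.0000
-8.0000·x + 5.0000·y = q_1−q_3 = -44.5000
-8.0000·x + 0.0000·y = q_1−q_4 = -52.0000
solve first two rows → x=6.5000, y=1.5000
check cable 4: ‖A_4−P‖² = 14.5000 ≈ L_4² = 14.5000 ✓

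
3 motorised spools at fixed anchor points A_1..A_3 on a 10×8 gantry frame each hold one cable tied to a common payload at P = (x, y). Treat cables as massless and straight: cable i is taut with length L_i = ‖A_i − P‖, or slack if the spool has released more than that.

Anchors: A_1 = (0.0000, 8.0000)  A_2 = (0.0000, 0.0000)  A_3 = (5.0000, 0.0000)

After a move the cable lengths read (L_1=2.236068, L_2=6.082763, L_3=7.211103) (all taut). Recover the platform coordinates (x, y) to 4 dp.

expand ‖A_i−P‖²=L_i² and subtract eq 1 (q_i ≔ ‖A_i‖²−L_i²)
q_1 = 0.0000+64.0000−5.0000 = 59.0000
eq1−eq2 → [0.0000  16.0000]·P = 96.0000
eq1−eq3 → [-10.0000  16.0000]·P = 86.0000
2×2 solve → P = (1.0000, 6.0000)

(1.0000, 6.0000)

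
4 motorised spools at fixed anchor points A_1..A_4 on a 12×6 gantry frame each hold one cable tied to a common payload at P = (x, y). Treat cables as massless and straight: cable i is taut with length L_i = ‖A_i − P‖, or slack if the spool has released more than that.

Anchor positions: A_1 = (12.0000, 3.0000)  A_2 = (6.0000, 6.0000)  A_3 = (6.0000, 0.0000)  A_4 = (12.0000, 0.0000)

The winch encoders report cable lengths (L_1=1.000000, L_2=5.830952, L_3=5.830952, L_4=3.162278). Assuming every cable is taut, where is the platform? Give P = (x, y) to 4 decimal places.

circle eqns → linear via eq_j − eq_1; set k_j = A_j·A_j − L_j²
k_1 = 144.0000+9.0000−1.0000 = 152.0000
12.0000·x − 6.0000·y = k_1−k_2 = 114.0000
12.0000·x + 6.0000·y = k_1−k_3 = 150.0000
0.0000·x + 6.0000·y = k_1−k_4 = 18.0000
solve first two rows → x=11.0000, y=3.0000
check cable 4: ‖A_4−P‖² = 10.0000 ≈ L_4² = 10.0000 ✓

(11.0000, 3.0000)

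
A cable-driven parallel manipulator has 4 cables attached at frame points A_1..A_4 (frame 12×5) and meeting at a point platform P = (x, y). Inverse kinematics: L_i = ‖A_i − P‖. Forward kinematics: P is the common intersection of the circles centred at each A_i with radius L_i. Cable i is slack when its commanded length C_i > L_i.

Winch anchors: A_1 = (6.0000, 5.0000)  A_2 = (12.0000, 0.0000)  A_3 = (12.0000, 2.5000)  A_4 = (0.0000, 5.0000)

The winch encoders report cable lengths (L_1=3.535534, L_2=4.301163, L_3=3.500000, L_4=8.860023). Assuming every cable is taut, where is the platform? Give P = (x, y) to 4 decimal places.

(8.5000, 2.5000)

each cable: (A_i−P)·(A_i−P) = L_i²; let c_i = ‖A_i‖²−L_i²
c_1 = 36.0000+25.0000−12.5000 = 48.5000
row 1: -12.0000x + 10.0000y = -77.0000  (c_2=125.5000)
row 2: -12.0000x + 5.0000y = -89.5000  (c_3=138.0000)
row 3: 12.0000x + 0.0000y = 102.0000  (c_4=-53.5000)
Cramer on rows 1–2 → x = 8.5000, y = 2.5000
check cable 4: ‖A_4−P‖² = 78.5000 ≈ L_4² = 78.5000 ✓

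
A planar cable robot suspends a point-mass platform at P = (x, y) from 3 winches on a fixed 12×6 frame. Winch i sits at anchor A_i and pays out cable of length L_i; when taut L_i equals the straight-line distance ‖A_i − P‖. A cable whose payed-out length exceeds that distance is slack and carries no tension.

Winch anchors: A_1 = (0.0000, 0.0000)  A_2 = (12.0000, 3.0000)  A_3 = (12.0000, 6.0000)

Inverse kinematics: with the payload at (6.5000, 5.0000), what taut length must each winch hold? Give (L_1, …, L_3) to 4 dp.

L_1: Δ = A_1−P = (-6.5000, -5.0000) → ‖Δ‖ = √67.2500 = 8.2006
L_2: Δ = A_2−P = (5.5000, -2.0000) → ‖Δ‖ = √34.2500 = 5.8523
L_3: Δ = A_3−P = (5.5000, 1.0000) → ‖Δ‖ = √31.2500 = 5.5902

(8.2006, 5.8523, 5.5902)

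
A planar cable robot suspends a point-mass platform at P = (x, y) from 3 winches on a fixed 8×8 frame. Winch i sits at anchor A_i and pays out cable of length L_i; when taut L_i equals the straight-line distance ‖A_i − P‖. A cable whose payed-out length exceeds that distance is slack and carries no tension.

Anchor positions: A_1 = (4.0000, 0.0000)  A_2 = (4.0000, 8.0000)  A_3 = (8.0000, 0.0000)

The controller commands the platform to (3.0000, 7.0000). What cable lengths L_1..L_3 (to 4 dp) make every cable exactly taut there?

(7.0711, 1.4142, 8.6023)

L_1: Δ = A_1−P = (1.0000, -7.0000) → ‖Δ‖ = √50.0000 = 7.0711
L_2: Δ = A_2−P = (1.0000, 1.0000) → ‖Δ‖ = √2.0000 = 1.4142
L_3: Δ = A_3−P = (5.0000, -7.0000) → ‖Δ‖ = √74.0000 = 8.6023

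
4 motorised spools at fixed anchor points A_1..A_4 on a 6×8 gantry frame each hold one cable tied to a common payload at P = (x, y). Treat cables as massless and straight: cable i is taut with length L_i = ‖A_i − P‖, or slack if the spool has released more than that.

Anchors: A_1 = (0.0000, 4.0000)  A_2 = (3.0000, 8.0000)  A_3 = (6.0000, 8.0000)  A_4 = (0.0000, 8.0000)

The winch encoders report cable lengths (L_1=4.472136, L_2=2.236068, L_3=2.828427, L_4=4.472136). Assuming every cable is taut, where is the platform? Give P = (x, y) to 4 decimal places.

expand ‖A_i−P‖²=L_i² and subtract eq 1 (k_i ≔ ‖A_i‖²−L_i²)
k_1 = 0.0000+16.0000−20.0000 = -4.0000
eq1−eq2 → [-6.0000  -8.0000]·P = -72.0000
eq1−eq3 → [-12.0000  -8.0000]·P = -96.0000
eq1−eq4 → [0.0000  -8.0000]·P = -48.0000
2×2 solve → P = (4.0000, 6.0000)
check cable 4: ‖A_4−P‖² = 20.0000 ≈ L_4² = 20.0000 ✓

(4.0000, 6.0000)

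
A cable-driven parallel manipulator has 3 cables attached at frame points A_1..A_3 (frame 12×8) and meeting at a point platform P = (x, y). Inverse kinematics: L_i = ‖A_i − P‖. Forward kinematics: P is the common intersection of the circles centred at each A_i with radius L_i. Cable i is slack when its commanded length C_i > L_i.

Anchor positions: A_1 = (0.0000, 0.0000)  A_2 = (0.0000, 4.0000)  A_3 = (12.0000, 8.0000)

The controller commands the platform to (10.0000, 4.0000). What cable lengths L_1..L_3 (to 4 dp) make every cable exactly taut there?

L_1: Δ = A_1−P = (-10.0000, -4.0000) → ‖Δ‖ = √116.0000 = 10.7703
L_2: Δ = A_2−P = (-10.0000, 0.0000) → ‖Δ‖ = √100.0000 = 10.0000
L_3: Δ = A_3−P = (2.0000, 4.0000) → ‖Δ‖ = √20.0000 = 4.4721

(10.7703, 10.0000, 4.4721)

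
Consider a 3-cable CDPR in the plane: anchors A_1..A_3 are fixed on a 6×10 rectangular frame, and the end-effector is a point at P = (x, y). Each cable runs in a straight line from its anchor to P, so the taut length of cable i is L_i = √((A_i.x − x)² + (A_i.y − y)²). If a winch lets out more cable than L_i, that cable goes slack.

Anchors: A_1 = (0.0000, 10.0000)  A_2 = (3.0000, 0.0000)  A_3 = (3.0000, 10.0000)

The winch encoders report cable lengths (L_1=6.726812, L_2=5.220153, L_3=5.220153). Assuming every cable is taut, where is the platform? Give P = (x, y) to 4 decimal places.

(4.5000, 5.0000)

expand ‖A_i−P‖²=L_i² and subtract eq 1 (c_i ≔ ‖A_i‖²−L_i²)
c_1 = 0.0000+100.0000−45.2500 = 54.7500
eq1−eq2 → [-6.0000  20.0000]·P = 73.0000
eq1−eq3 → [-6.0000  0.0000]·P = -27.0000
2×2 solve → P = (4.5000, 5.0000)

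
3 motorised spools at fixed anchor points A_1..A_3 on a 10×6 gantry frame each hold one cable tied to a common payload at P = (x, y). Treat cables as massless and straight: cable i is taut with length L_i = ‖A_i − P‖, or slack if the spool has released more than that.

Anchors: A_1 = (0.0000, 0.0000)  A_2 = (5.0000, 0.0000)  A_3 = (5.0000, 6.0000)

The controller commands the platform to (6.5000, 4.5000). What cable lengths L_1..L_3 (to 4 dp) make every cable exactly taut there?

L_1: Δ = A_1−P = (-6.5000, -4.5000) → ‖Δ‖ = √62.5000 = 7.9057
L_2: Δ = A_2−P = (-1.5000, -4.5000) → ‖Δ‖ = √22.5000 = 4.7434
L_3: Δ = A_3−P = (-1.5000, 1.5000) → ‖Δ‖ = √4.5000 = 2.1213

(7.9057, 4.7434, 2.1213)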